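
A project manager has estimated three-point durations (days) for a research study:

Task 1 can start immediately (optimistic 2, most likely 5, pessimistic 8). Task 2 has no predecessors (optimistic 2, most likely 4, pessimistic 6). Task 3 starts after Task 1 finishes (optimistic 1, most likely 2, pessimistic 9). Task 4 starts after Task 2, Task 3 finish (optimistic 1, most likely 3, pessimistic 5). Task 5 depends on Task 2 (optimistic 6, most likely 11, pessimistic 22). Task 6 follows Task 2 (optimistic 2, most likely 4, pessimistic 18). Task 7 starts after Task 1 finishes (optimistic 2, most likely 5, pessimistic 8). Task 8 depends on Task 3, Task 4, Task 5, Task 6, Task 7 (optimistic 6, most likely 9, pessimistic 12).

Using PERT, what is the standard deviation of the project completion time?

te_Task 1 = (2 + 4·5 + 8)/6 = 30/6 = 5; σ²_Task 1 = ((8−2)/6)² = 1.000
te_Task 2 = (2 + 4·4 + 6)/6 = 24/6 = 4; σ²_Task 2 = ((6−2)/6)² = 0.444
te_Task 3 = (1 + 4·2 + 9)/6 = 18/6 = 3; σ²_Task 3 = ((9−1)/6)² = 1.778
te_Task 4 = (1 + 4·3 + 5)/6 = 18/6 = 3; σ²_Task 4 = ((5−1)/6)² = 0.444
te_Task 5 = (6 + 4·11 + 22)/6 = 72/6 = 12; σ²_Task 5 = ((22−6)/6)² = 7.111
te_Task 6 = (2 + 4·4 + 18)/6 = 36/6 = 6; σ²_Task 6 = ((18−2)/6)² = 7.111
te_Task 7 = (2 + 4·5 + 8)/6 = 30/6 = 5; σ²_Task 7 = ((8−2)/6)² = 1.000
te_Task 8 = (6 + 4·9 + 12)/6 = 54/6 = 9; σ²_Task 8 = ((12−6)/6)² = 1.000

Forward pass:
ES_Task 1 = 0; EF_Task 1 = 5
ES_Task 2 = 0; EF_Task 2 = 4
ES_Task 3 = 5; EF_Task 3 = 5+3 = 8
ES_Task 4 = max(EF_Task 2=4, EF_Task 3=8) = 8; EF_Task 4 = 8+3 = 11
ES_Task 5 = 4; EF_Task 5 = 4+12 = 16
ES_Task 6 = 4; EF_Task 6 = 4+6 = 10
ES_Task 7 = 5; EF_Task 7 = 5+5 = 10
ES_Task 8 = max(EF_Task 3=8, EF_Task 4=11, EF_Task 5=16, EF_Task 6=10, EF_Task 7=10) = 16; EF_Task 8 = 16+9 = 25
Expected project duration μ = 25 days. Critical path: Task 2 → Task 5 → Task 8.

Variance along critical path = 0.444 + 7.111 + 1.000 = 8.556
σ = √8.556 = 2.925 days

2.92 days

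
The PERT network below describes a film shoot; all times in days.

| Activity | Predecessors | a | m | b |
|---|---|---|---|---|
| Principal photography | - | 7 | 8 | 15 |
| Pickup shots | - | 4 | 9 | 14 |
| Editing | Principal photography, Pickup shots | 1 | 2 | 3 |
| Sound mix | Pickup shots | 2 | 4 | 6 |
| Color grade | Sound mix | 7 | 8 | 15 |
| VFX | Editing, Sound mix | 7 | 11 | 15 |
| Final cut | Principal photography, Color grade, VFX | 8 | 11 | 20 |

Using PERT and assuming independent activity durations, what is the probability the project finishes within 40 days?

0.909

te_Principal photography = (7 + 4·8 + 15)/6 = 54/6 = 9; σ²_Principal photography = ((15−7)/6)² = 1.778
te_Pickup shots = (4 + 4·9 + 14)/6 = 54/6 = 9; σ²_Pickup shots = ((14−4)/6)² = 2.778
te_Editing = (1 + 4·2 + 3)/6 = 12/6 = 2; σ²_Editing = ((3−1)/6)² = 0.111
te_Sound mix = (2 + 4·4 + 6)/6 = 24/6 = 4; σ²_Sound mix = ((6−2)/6)² = 0.444
te_Color grade = (7 + 4·8 + 15)/6 = 54/6 = 9; σ²_Color grade = ((15−7)/6)² = 1.778
te_VFX = (7 + 4·11 + 15)/6 = 66/6 = 11; σ²_VFX = ((15−7)/6)² = 1.778
te_Final cut = (8 + 4·11 + 20)/6 = 72/6 = 12; σ²_Final cut = ((20−8)/6)² = 4.000

Forward pass:
ES_Principal photography = 0; EF_Principal photography = 9
ES_Pickup shots = 0; EF_Pickup shots = 9
ES_Editing = max(EF_Principal photography=9, EF_Pickup shots=9) = 9; EF_Editing = 9+2 = 11
ES_Sound mix = 9; EF_Sound mix = 9+4 = 13
ES_Color grade = 13; EF_Color grade = 13+9 = 22
ES_VFX = max(EF_Editing=11, EF_Sound mix=13) = 13; EF_VFX = 13+11 = 24
ES_Final cut = max(EF_Principal photography=9, EF_Color grade=22, EF_VFX=24) = 24; EF_Final cut = 24+12 = 36
Expected project duration μ = 36 days. Critical path: Pickup shots → Sound mix → VFX → Final cut.

Variance along critical path = 2.778 + 0.444 + 1.778 + 4.000 = 9.000; σ = √9.000 = 3.000 days.
Z = (40 − 36) / 3.000 = 1.333
P(T ≤ 40) = Φ(1.333) ≈ 0.909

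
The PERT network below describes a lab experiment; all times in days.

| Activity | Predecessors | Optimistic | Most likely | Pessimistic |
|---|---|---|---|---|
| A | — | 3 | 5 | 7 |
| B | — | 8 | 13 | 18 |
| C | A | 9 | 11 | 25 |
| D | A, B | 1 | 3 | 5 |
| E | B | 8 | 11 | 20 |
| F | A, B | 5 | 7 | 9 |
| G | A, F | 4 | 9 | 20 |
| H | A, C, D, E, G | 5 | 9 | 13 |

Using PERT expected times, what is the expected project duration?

te_A = (3 + 4·5 + 7)/6 = 30/6 = 5
te_B = (8 + 4·13 + 18)/6 = 78/6 = 13
te_C = (9 + 4·11 + 25)/6 = 78/6 = 13
te_D = (1 + 4·3 + 5)/6 = 18/6 = 3
te_E = (8 + 4·11 + 20)/6 = 72/6 = 12
te_F = (5 + 4·7 + 9)/6 = 42/6 = 7
te_G = (4 + 4·9 + 20)/6 = 60/6 = 10
te_H = (5 + 4·9 + 13)/6 = 54/6 = 9

Forward pass:
ES_A = 0; EF_A = 5
ES_B = 0; EF_B = 13
ES_C = 5; EF_C = 5+13 = 18
ES_D = max(EF_A=5, EF_B=13) = 13; EF_D = 13+3 = 16
ES_E = 13; EF_E = 13+12 = 25
ES_F = max(EF_A=5, EF_B=13) = 13; EF_F = 13+7 = 20
ES_G = max(EF_A=5, EF_F=20) = 20; EF_G = 20+10 = 30
ES_H = max(EF_A=5, EF_C=18, EF_D=16, EF_E=25, EF_G=30) = 30; EF_H = 30+9 = 39
Expected project duration μ = 39 days. Critical path: B → F → G → H.

39 days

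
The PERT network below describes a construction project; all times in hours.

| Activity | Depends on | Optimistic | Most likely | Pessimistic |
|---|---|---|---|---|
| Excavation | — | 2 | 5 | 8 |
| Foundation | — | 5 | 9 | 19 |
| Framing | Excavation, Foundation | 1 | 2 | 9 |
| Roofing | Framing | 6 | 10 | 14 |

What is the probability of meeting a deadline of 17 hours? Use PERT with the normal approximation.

te_Excavation = (2 + 4·5 + 8)/6 = 30/6 = 5; σ²_Excavation = ((8−2)/6)² = 1.000
te_Foundation = (5 + 4·9 + 19)/6 = 60/6 = 10; σ²_Foundation = ((19−5)/6)² = 5.444
te_Framing = (1 + 4·2 + 9)/6 = 18/6 = 3; σ²_Framing = ((9−1)/6)² = 1.778
te_Roofing = (6 + 4·10 + 14)/6 = 60/6 = 10; σ²_Roofing = ((14−6)/6)² = 1.778

Forward pass:
ES_Excavation = 0; EF_Excavation = 5
ES_Foundation = 0; EF_Foundation = 10
ES_Framing = max(EF_Excavation=5, EF_Foundation=10) = 10; EF_Framing = 10+3 = 13
ES_Roofing = 13; EF_Roofing = 13+10 = 23
Expected project duration μ = 23 hours. Critical path: Foundation → Framing → Roofing.

Variance along critical path = 5.444 + 1.778 + 1.778 = 9.000; σ = √9.000 = 3.000 hours.
Z = (17 − 23) / 3.000 = -2.000
P(T ≤ 17) = Φ(-2.000) ≈ 0.023

0.023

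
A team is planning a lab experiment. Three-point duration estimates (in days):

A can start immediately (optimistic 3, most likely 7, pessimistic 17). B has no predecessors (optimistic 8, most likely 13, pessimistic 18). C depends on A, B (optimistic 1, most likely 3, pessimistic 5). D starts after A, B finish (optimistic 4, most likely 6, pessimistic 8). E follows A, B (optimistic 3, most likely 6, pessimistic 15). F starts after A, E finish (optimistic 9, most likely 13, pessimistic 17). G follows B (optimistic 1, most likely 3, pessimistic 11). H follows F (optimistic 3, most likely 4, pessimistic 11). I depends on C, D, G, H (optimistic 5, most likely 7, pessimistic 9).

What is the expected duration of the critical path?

45 days

te_A = (3 + 4·7 + 17)/6 = 48/6 = 8
te_B = (8 + 4·13 + 18)/6 = 78/6 = 13
te_C = (1 + 4·3 + 5)/6 = 18/6 = 3
te_D = (4 + 4·6 + 8)/6 = 36/6 = 6
te_E = (3 + 4·6 + 15)/6 = 42/6 = 7
te_F = (9 + 4·13 + 17)/6 = 78/6 = 13
te_G = (1 + 4·3 + 11)/6 = 24/6 = 4
te_H = (3 + 4·4 + 11)/6 = 30/6 = 5
te_I = (5 + 4·7 + 9)/6 = 42/6 = 7

Forward pass:
ES_A = 0; EF_A = 8
ES_B = 0; EF_B = 13
ES_C = max(EF_A=8, EF_B=13) = 13; EF_C = 13+3 = 16
ES_D = max(EF_A=8, EF_B=13) = 13; EF_D = 13+6 = 19
ES_E = max(EF_A=8, EF_B=13) = 13; EF_E = 13+7 = 20
ES_F = max(EF_A=8, EF_E=20) = 20; EF_F = 20+13 = 33
ES_G = 13; EF_G = 13+4 = 17
ES_H = 33; EF_H = 33+5 = 38
ES_I = max(EF_C=16, EF_D=19, EF_G=17, EF_H=38) = 38; EF_I = 38+7 = 45
Expected project duration μ = 45 days. Critical path: B → E → F → H → I.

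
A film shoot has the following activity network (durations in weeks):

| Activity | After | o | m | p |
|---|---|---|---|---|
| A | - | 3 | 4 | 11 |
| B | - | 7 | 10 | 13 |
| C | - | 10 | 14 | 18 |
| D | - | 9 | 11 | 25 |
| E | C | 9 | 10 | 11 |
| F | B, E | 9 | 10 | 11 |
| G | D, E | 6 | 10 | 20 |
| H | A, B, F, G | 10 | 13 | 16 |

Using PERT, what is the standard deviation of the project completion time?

te_A = (3 + 4·4 + 11)/6 = 30/6 = 5; σ²_A = ((11−3)/6)² = 1.778
te_B = (7 + 4·10 + 13)/6 = 60/6 = 10; σ²_B = ((13−7)/6)² = 1.000
te_C = (10 + 4·14 + 18)/6 = 84/6 = 14; σ²_C = ((18−10)/6)² = 1.778
te_D = (9 + 4·11 + 25)/6 = 78/6 = 13; σ²_D = ((25−9)/6)² = 7.111
te_E = (9 + 4·10 + 11)/6 = 60/6 = 10; σ²_E = ((11−9)/6)² = 0.111
te_F = (9 + 4·10 + 11)/6 = 60/6 = 10; σ²_F = ((11−9)/6)² = 0.111
te_G = (6 + 4·10 + 20)/6 = 66/6 = 11; σ²_G = ((20−6)/6)² = 5.444
te_H = (10 + 4·13 + 16)/6 = 78/6 = 13; σ²_H = ((16−10)/6)² = 1.000

Forward pass:
ES_A = 0; EF_A = 5
ES_B = 0; EF_B = 10
ES_C = 0; EF_C = 14
ES_D = 0; EF_D = 13
ES_E = 14; EF_E = 14+10 = 24
ES_F = max(EF_B=10, EF_E=24) = 24; EF_F = 24+10 = 34
ES_G = max(EF_D=13, EF_E=24) = 24; EF_G = 24+11 = 35
ES_H = max(EF_A=5, EF_B=10, EF_F=34, EF_G=35) = 35; EF_H = 35+13 = 48
Expected project duration μ = 48 weeks. Critical path: C → E → G → H.

Variance along critical path = 1.778 + 0.111 + 5.444 + 1.000 = 8.333
σ = √8.333 = 2.887 weeks

2.89 weeks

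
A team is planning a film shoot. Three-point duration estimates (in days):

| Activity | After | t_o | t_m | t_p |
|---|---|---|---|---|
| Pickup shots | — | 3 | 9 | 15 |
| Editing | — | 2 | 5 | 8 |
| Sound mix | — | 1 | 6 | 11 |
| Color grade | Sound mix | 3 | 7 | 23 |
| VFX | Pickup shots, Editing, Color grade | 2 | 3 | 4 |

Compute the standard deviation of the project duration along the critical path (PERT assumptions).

te_Pickup shots = (3 + 4·9 + 15)/6 = 54/6 = 9; σ²_Pickup shots = ((15−3)/6)² = 4.000
te_Editing = (2 + 4·5 + 8)/6 = 30/6 = 5; σ²_Editing = ((8−2)/6)² = 1.000
te_Sound mix = (1 + 4·6 + 11)/6 = 36/6 = 6; σ²_Sound mix = ((11−1)/6)² = 2.778
te_Color grade = (3 + 4·7 + 23)/6 = 54/6 = 9; σ²_Color grade = ((23−3)/6)² = 11.111
te_VFX = (2 + 4·3 + 4)/6 = 18/6 = 3; σ²_VFX = ((4−2)/6)² = 0.111

Forward pass:
ES_Pickup shots = 0; EF_Pickup shots = 9
ES_Editing = 0; EF_Editing = 5
ES_Sound mix = 0; EF_Sound mix = 6
ES_Color grade = 6; EF_Color grade = 6+9 = 15
ES_VFX = max(EF_Pickup shots=9, EF_Editing=5, EF_Color grade=15) = 15; EF_VFX = 15+3 = 18
Expected project duration μ = 18 days. Critical path: Sound mix → Color grade → VFX.

Variance along critical path = 2.778 + 11.111 + 0.111 = 14.000
σ = √14.000 = 3.742 days

3.74 days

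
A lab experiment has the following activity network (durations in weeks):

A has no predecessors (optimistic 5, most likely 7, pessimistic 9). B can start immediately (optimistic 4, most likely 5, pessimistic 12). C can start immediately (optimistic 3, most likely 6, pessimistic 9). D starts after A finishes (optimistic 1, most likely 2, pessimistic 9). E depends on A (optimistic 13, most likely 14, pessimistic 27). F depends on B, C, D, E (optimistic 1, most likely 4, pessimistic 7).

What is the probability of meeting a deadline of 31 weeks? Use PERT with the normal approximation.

0.936

te_A = (5 + 4·7 + 9)/6 = 42/6 = 7; σ²_A = ((9−5)/6)² = 0.444
te_B = (4 + 4·5 + 12)/6 = 36/6 = 6; σ²_B = ((12−4)/6)² = 1.778
te_C = (3 + 4·6 + 9)/6 = 36/6 = 6; σ²_C = ((9−3)/6)² = 1.000
te_D = (1 + 4·2 + 9)/6 = 18/6 = 3; σ²_D = ((9−1)/6)² = 1.778
te_E = (13 + 4·14 + 27)/6 = 96/6 = 16; σ²_E = ((27−13)/6)² = 5.444
te_F = (1 + 4·4 + 7)/6 = 24/6 = 4; σ²_F = ((7−1)/6)² = 1.000

Forward pass:
ES_A = 0; EF_A = 7
ES_B = 0; EF_B = 6
ES_C = 0; EF_C = 6
ES_D = 7; EF_D = 7+3 = 10
ES_E = 7; EF_E = 7+16 = 23
ES_F = max(EF_B=6, EF_C=6, EF_D=10, EF_E=23) = 23; EF_F = 23+4 = 27
Expected project duration μ = 27 weeks. Critical path: A → E → F.

Variance along critical path = 0.444 + 5.444 + 1.000 = 6.889; σ = √6.889 = 2.625 weeks.
Z = (31 − 27) / 2.625 = 1.524
P(T ≤ 31) = Φ(1.524) ≈ 0.936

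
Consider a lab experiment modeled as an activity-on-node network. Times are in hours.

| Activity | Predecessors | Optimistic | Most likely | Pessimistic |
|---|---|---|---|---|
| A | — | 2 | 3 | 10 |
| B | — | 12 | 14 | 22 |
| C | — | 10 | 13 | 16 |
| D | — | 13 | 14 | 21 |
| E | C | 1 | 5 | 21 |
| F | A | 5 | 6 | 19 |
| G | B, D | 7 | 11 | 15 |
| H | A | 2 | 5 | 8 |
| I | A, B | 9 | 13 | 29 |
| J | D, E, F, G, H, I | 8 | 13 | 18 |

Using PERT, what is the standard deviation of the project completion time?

te_A = (2 + 4·3 + 10)/6 = 24/6 = 4; σ²_A = ((10−2)/6)² = 1.778
te_B = (12 + 4·14 + 22)/6 = 90/6 = 15; σ²_B = ((22−12)/6)² = 2.778
te_C = (10 + 4·13 + 16)/6 = 78/6 = 13; σ²_C = ((16−10)/6)² = 1.000
te_D = (13 + 4·14 + 21)/6 = 90/6 = 15; σ²_D = ((21−13)/6)² = 1.778
te_E = (1 + 4·5 + 21)/6 = 42/6 = 7; σ²_E = ((21−1)/6)² = 11.111
te_F = (5 + 4·6 + 19)/6 = 48/6 = 8; σ²_F = ((19−5)/6)² = 5.444
te_G = (7 + 4·11 + 15)/6 = 66/6 = 11; σ²_G = ((15−7)/6)² = 1.778
te_H = (2 + 4·5 + 8)/6 = 30/6 = 5; σ²_H = ((8−2)/6)² = 1.000
te_I = (9 + 4·13 + 29)/6 = 90/6 = 15; σ²_I = ((29−9)/6)² = 11.111
te_J = (8 + 4·13 + 18)/6 = 78/6 = 13; σ²_J = ((18−8)/6)² = 2.778

Forward pass:
ES_A = 0; EF_A = 4
ES_B = 0; EF_B = 15
ES_C = 0; EF_C = 13
ES_D = 0; EF_D = 15
ES_E = 13; EF_E = 13+7 = 20
ES_F = 4; EF_F = 4+8 = 12
ES_G = max(EF_B=15, EF_D=15) = 15; EF_G = 15+11 = 26
ES_H = 4; EF_H = 4+5 = 9
ES_I = max(EF_A=4, EF_B=15) = 15; EF_I = 15+15 = 30
ES_J = max(EF_D=15, EF_E=20, EF_F=12, EF_G=26, EF_H=9, EF_I=30) = 30; EF_J = 30+13 = 43
Expected project duration μ = 43 hours. Critical path: B → I → J.

Variance along critical path = 2.778 + 11.111 + 2.778 = 16.667
σ = √16.667 = 4.082 hours

4.08 hours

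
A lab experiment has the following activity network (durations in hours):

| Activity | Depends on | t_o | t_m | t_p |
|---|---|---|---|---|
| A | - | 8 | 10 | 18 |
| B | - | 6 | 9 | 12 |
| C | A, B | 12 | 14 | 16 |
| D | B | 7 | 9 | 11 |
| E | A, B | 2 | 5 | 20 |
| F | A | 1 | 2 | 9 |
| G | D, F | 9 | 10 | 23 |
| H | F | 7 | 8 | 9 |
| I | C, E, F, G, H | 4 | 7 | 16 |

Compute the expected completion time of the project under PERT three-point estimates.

38 hours

te_A = (8 + 4·10 + 18)/6 = 66/6 = 11
te_B = (6 + 4·9 + 12)/6 = 54/6 = 9
te_C = (12 + 4·14 + 16)/6 = 84/6 = 14
te_D = (7 + 4·9 + 11)/6 = 54/6 = 9
te_E = (2 + 4·5 + 20)/6 = 42/6 = 7
te_F = (1 + 4·2 + 9)/6 = 18/6 = 3
te_G = (9 + 4·10 + 23)/6 = 72/6 = 12
te_H = (7 + 4·8 + 9)/6 = 48/6 = 8
te_I = (4 + 4·7 + 16)/6 = 48/6 = 8

Forward pass:
ES_A = 0; EF_A = 11
ES_B = 0; EF_B = 9
ES_C = max(EF_A=11, EF_B=9) = 11; EF_C = 11+14 = 25
ES_D = 9; EF_D = 9+9 = 18
ES_E = max(EF_A=11, EF_B=9) = 11; EF_E = 11+7 = 18
ES_F = 11; EF_F = 11+3 = 14
ES_G = max(EF_D=18, EF_F=14) = 18; EF_G = 18+12 = 30
ES_H = 14; EF_H = 14+8 = 22
ES_I = max(EF_C=25, EF_E=18, EF_F=14, EF_G=30, EF_H=22) = 30; EF_I = 30+8 = 38
Expected project duration μ = 38 hours. Critical path: B → D → G → I.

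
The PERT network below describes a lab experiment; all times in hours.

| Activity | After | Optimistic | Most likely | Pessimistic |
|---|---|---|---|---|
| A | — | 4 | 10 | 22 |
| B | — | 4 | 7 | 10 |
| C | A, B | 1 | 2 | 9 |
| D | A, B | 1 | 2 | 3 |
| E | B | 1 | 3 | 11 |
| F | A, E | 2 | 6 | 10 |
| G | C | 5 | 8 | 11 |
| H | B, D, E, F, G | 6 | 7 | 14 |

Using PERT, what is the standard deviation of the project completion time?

3.68 hours

te_A = (4 + 4·10 + 22)/6 = 66/6 = 11; σ²_A = ((22−4)/6)² = 9.000
te_B = (4 + 4·7 + 10)/6 = 42/6 = 7; σ²_B = ((10−4)/6)² = 1.000
te_C = (1 + 4·2 + 9)/6 = 18/6 = 3; σ²_C = ((9−1)/6)² = 1.778
te_D = (1 + 4·2 + 3)/6 = 12/6 = 2; σ²_D = ((3−1)/6)² = 0.111
te_E = (1 + 4·3 + 11)/6 = 24/6 = 4; σ²_E = ((11−1)/6)² = 2.778
te_F = (2 + 4·6 + 10)/6 = 36/6 = 6; σ²_F = ((10−2)/6)² = 1.778
te_G = (5 + 4·8 + 11)/6 = 48/6 = 8; σ²_G = ((11−5)/6)² = 1.000
te_H = (6 + 4·7 + 14)/6 = 48/6 = 8; σ²_H = ((14−6)/6)² = 1.778

Forward pass:
ES_A = 0; EF_A = 11
ES_B = 0; EF_B = 7
ES_C = max(EF_A=11, EF_B=7) = 11; EF_C = 11+3 = 14
ES_D = max(EF_A=11, EF_B=7) = 11; EF_D = 11+2 = 13
ES_E = 7; EF_E = 7+4 = 11
ES_F = max(EF_A=11, EF_E=11) = 11; EF_F = 11+6 = 17
ES_G = 14; EF_G = 14+8 = 22
ES_H = max(EF_B=7, EF_D=13, EF_E=11, EF_F=17, EF_G=22) = 22; EF_H = 22+8 = 30
Expected project duration μ = 30 hours. Critical path: A → C → G → H.

Variance along critical path = 9.000 + 1.778 + 1.000 + 1.778 = 13.556
σ = √13.556 = 3.682 hours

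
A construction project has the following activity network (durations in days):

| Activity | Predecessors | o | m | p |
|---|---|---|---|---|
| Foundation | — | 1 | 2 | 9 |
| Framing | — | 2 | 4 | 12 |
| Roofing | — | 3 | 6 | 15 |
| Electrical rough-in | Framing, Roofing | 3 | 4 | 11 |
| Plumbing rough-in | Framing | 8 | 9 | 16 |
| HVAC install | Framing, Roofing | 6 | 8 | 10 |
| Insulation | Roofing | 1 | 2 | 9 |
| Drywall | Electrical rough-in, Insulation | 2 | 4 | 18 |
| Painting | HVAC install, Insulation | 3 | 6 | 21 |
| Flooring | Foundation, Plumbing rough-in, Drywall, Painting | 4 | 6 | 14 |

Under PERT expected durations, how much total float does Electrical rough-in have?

te_Foundation = (1 + 4·2 + 9)/6 = 18/6 = 3
te_Framing = (2 + 4·4 + 12)/6 = 30/6 = 5
te_Roofing = (3 + 4·6 + 15)/6 = 42/6 = 7
te_Electrical rough-in = (3 + 4·4 + 11)/6 = 30/6 = 5
te_Plumbing rough-in = (8 + 4·9 + 16)/6 = 60/6 = 10
te_HVAC install = (6 + 4·8 + 10)/6 = 48/6 = 8
te_Insulation = (1 + 4·2 + 9)/6 = 18/6 = 3
te_Drywall = (2 + 4·4 + 18)/6 = 36/6 = 6
te_Painting = (3 + 4·6 + 21)/6 = 48/6 = 8
te_Flooring = (4 + 4·6 + 14)/6 = 42/6 = 7

Forward pass:
ES_Foundation = 0; EF_Foundation = 3
ES_Framing = 0; EF_Framing = 5
ES_Roofing = 0; EF_Roofing = 7
ES_Electrical rough-in = max(EF_Framing=5, EF_Roofing=7) = 7; EF_Electrical rough-in = 7+5 = 12
ES_Plumbing rough-in = 5; EF_Plumbing rough-in = 5+10 = 15
ES_HVAC install = max(EF_Framing=5, EF_Roofing=7) = 7; EF_HVAC install = 7+8 = 15
ES_Insulation = 7; EF_Insulation = 7+3 = 10
ES_Drywall = max(EF_Electrical rough-in=12, EF_Insulation=10) = 12; EF_Drywall = 12+6 = 18
ES_Painting = max(EF_HVAC install=15, EF_Insulation=10) = 15; EF_Painting = 15+8 = 23
ES_Flooring = max(EF_Foundation=3, EF_Plumbing rough-in=15, EF_Drywall=18, EF_Painting=23) = 23; EF_Flooring = 23+7 = 30
Expected project duration μ = 30 days. Critical path: Roofing → HVAC install → Painting → Flooring.

Backward pass:
LF_Flooring = 30; LS_Flooring = 30−7 = 23
LF_Painting = LS_Flooring = 23; LS_Painting = 23−8 = 15
LF_Drywall = LS_Flooring = 23; LS_Drywall = 23−6 = 17
LF_Insulation = min(LS_Drywall=17, LS_Painting=15) = 15; LS_Insulation = 15−3 = 12
LF_HVAC install = LS_Painting = 15; LS_HVAC install = 15−8 = 7
LF_Plumbing rough-in = LS_Flooring = 23; LS_Plumbing rough-in = 23−10 = 13
LF_Electrical rough-in = LS_Drywall = 17; LS_Electrical rough-in = 17−5 = 12
LF_Roofing = min(LS_Electrical rough-in=12, LS_HVAC install=7, LS_Insulation=12) = 7; LS_Roofing = 7−7 = 0
LF_Framing = min(LS_Electrical rough-in=12, LS_Plumbing rough-in=13, LS_HVAC install=7) = 7; LS_Framing = 7−5 = 2
LF_Foundation = LS_Flooring = 23; LS_Foundation = 23−3 = 20
Slack_Electrical rough-in = LS_Electrical rough-in − ES_Electrical rough-in = 12 − 7 = 5

5 days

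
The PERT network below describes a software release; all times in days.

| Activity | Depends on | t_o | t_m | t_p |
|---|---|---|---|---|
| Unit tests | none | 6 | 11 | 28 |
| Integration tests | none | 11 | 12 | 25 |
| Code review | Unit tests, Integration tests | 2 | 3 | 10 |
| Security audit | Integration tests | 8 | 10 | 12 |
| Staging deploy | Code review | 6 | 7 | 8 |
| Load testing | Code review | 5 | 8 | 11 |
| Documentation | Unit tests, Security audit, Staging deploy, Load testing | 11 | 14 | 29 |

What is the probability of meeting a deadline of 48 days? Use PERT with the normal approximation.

te_Unit tests = (6 + 4·11 + 28)/6 = 78/6 = 13; σ²_Unit tests = ((28−6)/6)² = 13.444
te_Integration tests = (11 + 4·12 + 25)/6 = 84/6 = 14; σ²_Integration tests = ((25−11)/6)² = 5.444
te_Code review = (2 + 4·3 + 10)/6 = 24/6 = 4; σ²_Code review = ((10−2)/6)² = 1.778
te_Security audit = (8 + 4·10 + 12)/6 = 60/6 = 10; σ²_Security audit = ((12−8)/6)² = 0.444
te_Staging deploy = (6 + 4·7 + 8)/6 = 42/6 = 7; σ²_Staging deploy = ((8−6)/6)² = 0.111
te_Load testing = (5 + 4·8 + 11)/6 = 48/6 = 8; σ²_Load testing = ((11−5)/6)² = 1.000
te_Documentation = (11 + 4·14 + 29)/6 = 96/6 = 16; σ²_Documentation = ((29−11)/6)² = 9.000

Forward pass:
ES_Unit tests = 0; EF_Unit tests = 13
ES_Integration tests = 0; EF_Integration tests = 14
ES_Code review = max(EF_Unit tests=13, EF_Integration tests=14) = 14; EF_Code review = 14+4 = 18
ES_Security audit = 14; EF_Security audit = 14+10 = 24
ES_Staging deploy = 18; EF_Staging deploy = 18+7 = 25
ES_Load testing = 18; EF_Load testing = 18+8 = 26
ES_Documentation = max(EF_Unit tests=13, EF_Security audit=24, EF_Staging deploy=25, EF_Load testing=26) = 26; EF_Documentation = 26+16 = 42
Expected project duration μ = 42 days. Critical path: Integration tests → Code review → Load testing → Documentation.

Variance along critical path = 5.444 + 1.778 + 1.000 + 9.000 = 17.222; σ = √17.222 = 4.150 days.
Z = (48 − 42) / 4.150 = 1.446
P(T ≤ 48) = Φ(1.446) ≈ 0.926

0.926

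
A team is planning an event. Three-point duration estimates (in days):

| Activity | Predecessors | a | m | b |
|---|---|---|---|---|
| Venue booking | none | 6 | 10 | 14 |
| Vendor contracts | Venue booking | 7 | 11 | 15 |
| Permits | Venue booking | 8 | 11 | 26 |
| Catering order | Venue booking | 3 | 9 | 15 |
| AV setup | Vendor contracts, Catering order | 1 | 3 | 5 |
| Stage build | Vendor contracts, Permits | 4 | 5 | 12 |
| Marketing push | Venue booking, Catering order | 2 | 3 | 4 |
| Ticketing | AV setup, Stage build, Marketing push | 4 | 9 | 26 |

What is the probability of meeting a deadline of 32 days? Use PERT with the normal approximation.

0.058

te_Venue booking = (6 + 4·10 + 14)/6 = 60/6 = 10; σ²_Venue booking = ((14−6)/6)² = 1.778
te_Vendor contracts = (7 + 4·11 + 15)/6 = 66/6 = 11; σ²_Vendor contracts = ((15−7)/6)² = 1.778
te_Permits = (8 + 4·11 + 26)/6 = 78/6 = 13; σ²_Permits = ((26−8)/6)² = 9.000
te_Catering order = (3 + 4·9 + 15)/6 = 54/6 = 9; σ²_Catering order = ((15−3)/6)² = 4.000
te_AV setup = (1 + 4·3 + 5)/6 = 18/6 = 3; σ²_AV setup = ((5−1)/6)² = 0.444
te_Stage build = (4 + 4·5 + 12)/6 = 36/6 = 6; σ²_Stage build = ((12−4)/6)² = 1.778
te_Marketing push = (2 + 4·3 + 4)/6 = 18/6 = 3; σ²_Marketing push = ((4−2)/6)² = 0.111
te_Ticketing = (4 + 4·9 + 26)/6 = 66/6 = 11; σ²_Ticketing = ((26−4)/6)² = 13.444

Forward pass:
ES_Venue booking = 0; EF_Venue booking = 10
ES_Vendor contracts = 10; EF_Vendor contracts = 10+11 = 21
ES_Permits = 10; EF_Permits = 10+13 = 23
ES_Catering order = 10; EF_Catering order = 10+9 = 19
ES_AV setup = max(EF_Vendor contracts=21, EF_Catering order=19) = 21; EF_AV setup = 21+3 = 24
ES_Stage build = max(EF_Vendor contracts=21, EF_Permits=23) = 23; EF_Stage build = 23+6 = 29
ES_Marketing push = max(EF_Venue booking=10, EF_Catering order=19) = 19; EF_Marketing push = 19+3 = 22
ES_Ticketing = max(EF_AV setup=24, EF_Stage build=29, EF_Marketing push=22) = 29; EF_Ticketing = 29+11 = 40
Expected project duration μ = 40 days. Critical path: Venue booking → Permits → Stage build → Ticketing.

Variance along critical path = 1.778 + 9.000 + 1.778 + 13.444 = 26.000; σ = √26.000 = 5.099 days.
Z = (32 − 40) / 5.099 = -1.569
P(T ≤ 32) = Φ(-1.569) ≈ 0.058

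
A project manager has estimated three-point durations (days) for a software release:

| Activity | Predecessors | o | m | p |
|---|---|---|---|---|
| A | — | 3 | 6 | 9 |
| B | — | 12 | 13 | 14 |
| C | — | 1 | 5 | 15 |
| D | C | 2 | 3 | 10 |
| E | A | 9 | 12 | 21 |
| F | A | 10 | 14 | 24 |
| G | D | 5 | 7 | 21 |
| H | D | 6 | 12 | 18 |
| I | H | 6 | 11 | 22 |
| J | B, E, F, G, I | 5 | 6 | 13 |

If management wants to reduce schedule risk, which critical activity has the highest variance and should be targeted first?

te_A = (3 + 4·6 + 9)/6 = 36/6 = 6; σ²_A = ((9−3)/6)² = 1.000
te_B = (12 + 4·13 + 14)/6 = 78/6 = 13; σ²_B = ((14−12)/6)² = 0.111
te_C = (1 + 4·5 + 15)/6 = 36/6 = 6; σ²_C = ((15−1)/6)² = 5.444
te_D = (2 + 4·3 + 10)/6 = 24/6 = 4; σ²_D = ((10−2)/6)² = 1.778
te_E = (9 + 4·12 + 21)/6 = 78/6 = 13; σ²_E = ((21−9)/6)² = 4.000
te_F = (10 + 4·14 + 24)/6 = 90/6 = 15; σ²_F = ((24−10)/6)² = 5.444
te_G = (5 + 4·7 + 21)/6 = 54/6 = 9; σ²_G = ((21−5)/6)² = 7.111
te_H = (6 + 4·12 + 18)/6 = 72/6 = 12; σ²_H = ((18−6)/6)² = 4.000
te_I = (6 + 4·11 + 22)/6 = 72/6 = 12; σ²_I = ((22−6)/6)² = 7.111
te_J = (5 + 4·6 + 13)/6 = 42/6 = 7; σ²_J = ((13−5)/6)² = 1.778

Forward pass:
ES_A = 0; EF_A = 6
ES_B = 0; EF_B = 13
ES_C = 0; EF_C = 6
ES_D = 6; EF_D = 6+4 = 10
ES_E = 6; EF_E = 6+13 = 19
ES_F = 6; EF_F = 6+15 = 21
ES_G = 10; EF_G = 10+9 = 19
ES_H = 10; EF_H = 10+12 = 22
ES_I = 22; EF_I = 22+12 = 34
ES_J = max(EF_B=13, EF_E=19, EF_F=21, EF_G=19, EF_I=34) = 34; EF_J = 34+7 = 41
Expected project duration μ = 41 days. Critical path: C → D → H → I → J.

Variances on critical path: σ²_C=5.444, σ²_D=1.778, σ²_H=4.000, σ²_I=7.111, σ²_J=1.778.
Largest is σ²_I = 7.111.

I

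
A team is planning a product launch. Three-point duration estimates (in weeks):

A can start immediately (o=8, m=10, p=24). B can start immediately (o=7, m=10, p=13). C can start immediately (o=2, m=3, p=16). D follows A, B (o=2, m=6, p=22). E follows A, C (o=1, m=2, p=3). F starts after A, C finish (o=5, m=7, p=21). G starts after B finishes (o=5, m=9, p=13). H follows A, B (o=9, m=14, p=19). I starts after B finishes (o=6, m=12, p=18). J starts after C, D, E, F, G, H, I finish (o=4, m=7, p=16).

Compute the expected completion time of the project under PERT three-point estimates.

34 weeks

te_A = (8 + 4·10 + 24)/6 = 72/6 = 12
te_B = (7 + 4·10 + 13)/6 = 60/6 = 10
te_C = (2 + 4·3 + 16)/6 = 30/6 = 5
te_D = (2 + 4·6 + 22)/6 = 48/6 = 8
te_E = (1 + 4·2 + 3)/6 = 12/6 = 2
te_F = (5 + 4·7 + 21)/6 = 54/6 = 9
te_G = (5 + 4·9 + 13)/6 = 54/6 = 9
te_H = (9 + 4·14 + 19)/6 = 84/6 = 14
te_I = (6 + 4·12 + 18)/6 = 72/6 = 12
te_J = (4 + 4·7 + 16)/6 = 48/6 = 8

Forward pass:
ES_A = 0; EF_A = 12
ES_B = 0; EF_B = 10
ES_C = 0; EF_C = 5
ES_D = max(EF_A=12, EF_B=10) = 12; EF_D = 12+8 = 20
ES_E = max(EF_A=12, EF_C=5) = 12; EF_E = 12+2 = 14
ES_F = max(EF_A=12, EF_C=5) = 12; EF_F = 12+9 = 21
ES_G = 10; EF_G = 10+9 = 19
ES_H = max(EF_A=12, EF_B=10) = 12; EF_H = 12+14 = 26
ES_I = 10; EF_I = 10+12 = 22
ES_J = max(EF_C=5, EF_D=20, EF_E=14, EF_F=21, EF_G=19, EF_H=26, EF_I=22) = 26; EF_J = 26+8 = 34
Expected project duration μ = 34 weeks. Critical path: A → H → J.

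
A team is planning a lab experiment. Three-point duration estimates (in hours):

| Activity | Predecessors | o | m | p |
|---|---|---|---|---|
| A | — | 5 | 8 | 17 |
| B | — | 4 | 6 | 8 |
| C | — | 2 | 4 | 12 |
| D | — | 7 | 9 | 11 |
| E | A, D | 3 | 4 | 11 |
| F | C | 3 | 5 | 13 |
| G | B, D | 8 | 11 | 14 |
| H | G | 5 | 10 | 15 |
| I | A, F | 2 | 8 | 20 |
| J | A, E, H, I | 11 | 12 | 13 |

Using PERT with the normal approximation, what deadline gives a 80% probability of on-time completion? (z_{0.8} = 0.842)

43.8 hours

te_A = (5 + 4·8 + 17)/6 = 54/6 = 9; σ²_A = ((17−5)/6)² = 4.000
te_B = (4 + 4·6 + 8)/6 = 36/6 = 6; σ²_B = ((8−4)/6)² = 0.444
te_C = (2 + 4·4 + 12)/6 = 30/6 = 5; σ²_C = ((12−2)/6)² = 2.778
te_D = (7 + 4·9 + 11)/6 = 54/6 = 9; σ²_D = ((11−7)/6)² = 0.444
te_E = (3 + 4·4 + 11)/6 = 30/6 = 5; σ²_E = ((11−3)/6)² = 1.778
te_F = (3 + 4·5 + 13)/6 = 36/6 = 6; σ²_F = ((13−3)/6)² = 2.778
te_G = (8 + 4·11 + 14)/6 = 66/6 = 11; σ²_G = ((14−8)/6)² = 1.000
te_H = (5 + 4·10 + 15)/6 = 60/6 = 10; σ²_H = ((15−5)/6)² = 2.778
te_I = (2 + 4·8 + 20)/6 = 54/6 = 9; σ²_I = ((20−2)/6)² = 9.000
te_J = (11 + 4·12 + 13)/6 = 72/6 = 12; σ²_J = ((13−11)/6)² = 0.111

Forward pass:
ES_A = 0; EF_A = 9
ES_B = 0; EF_B = 6
ES_C = 0; EF_C = 5
ES_D = 0; EF_D = 9
ES_E = max(EF_A=9, EF_D=9) = 9; EF_E = 9+5 = 14
ES_F = 5; EF_F = 5+6 = 11
ES_G = max(EF_B=6, EF_D=9) = 9; EF_G = 9+11 = 20
ES_H = 20; EF_H = 20+10 = 30
ES_I = max(EF_A=9, EF_F=11) = 11; EF_I = 11+9 = 20
ES_J = max(EF_A=9, EF_E=14, EF_H=30, EF_I=20) = 30; EF_J = 30+12 = 42
Expected project duration μ = 42 hours. Critical path: D → G → H → J.

Variance along critical path = 0.444 + 1.000 + 2.778 + 0.111 = 4.333; σ = 2.082 hours.
D = μ + z·σ = 42 + 0.842·2.082 = 43.8 hours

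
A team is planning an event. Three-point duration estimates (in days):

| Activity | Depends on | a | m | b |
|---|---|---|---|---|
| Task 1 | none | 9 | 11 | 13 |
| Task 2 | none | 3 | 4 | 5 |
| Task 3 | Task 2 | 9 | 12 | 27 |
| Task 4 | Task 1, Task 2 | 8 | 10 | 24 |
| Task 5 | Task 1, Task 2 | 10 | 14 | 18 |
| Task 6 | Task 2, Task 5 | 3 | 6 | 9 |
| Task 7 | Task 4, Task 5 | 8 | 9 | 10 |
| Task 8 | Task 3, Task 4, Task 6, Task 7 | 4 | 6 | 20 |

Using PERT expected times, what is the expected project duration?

42 days

te_Task 1 = (9 + 4·11 + 13)/6 = 66/6 = 11
te_Task 2 = (3 + 4·4 + 5)/6 = 24/6 = 4
te_Task 3 = (9 + 4·12 + 27)/6 = 84/6 = 14
te_Task 4 = (8 + 4·10 + 24)/6 = 72/6 = 12
te_Task 5 = (10 + 4·14 + 18)/6 = 84/6 = 14
te_Task 6 = (3 + 4·6 + 9)/6 = 36/6 = 6
te_Task 7 = (8 + 4·9 + 10)/6 = 54/6 = 9
te_Task 8 = (4 + 4·6 + 20)/6 = 48/6 = 8

Forward pass:
ES_Task 1 = 0; EF_Task 1 = 11
ES_Task 2 = 0; EF_Task 2 = 4
ES_Task 3 = 4; EF_Task 3 = 4+14 = 18
ES_Task 4 = max(EF_Task 1=11, EF_Task 2=4) = 11; EF_Task 4 = 11+12 = 23
ES_Task 5 = max(EF_Task 1=11, EF_Task 2=4) = 11; EF_Task 5 = 11+14 = 25
ES_Task 6 = max(EF_Task 2=4, EF_Task 5=25) = 25; EF_Task 6 = 25+6 = 31
ES_Task 7 = max(EF_Task 4=23, EF_Task 5=25) = 25; EF_Task 7 = 25+9 = 34
ES_Task 8 = max(EF_Task 3=18, EF_Task 4=23, EF_Task 6=31, EF_Task 7=34) = 34; EF_Task 8 = 34+8 = 42
Expected project duration μ = 42 days. Critical path: Task 1 → Task 5 → Task 7 → Task 8.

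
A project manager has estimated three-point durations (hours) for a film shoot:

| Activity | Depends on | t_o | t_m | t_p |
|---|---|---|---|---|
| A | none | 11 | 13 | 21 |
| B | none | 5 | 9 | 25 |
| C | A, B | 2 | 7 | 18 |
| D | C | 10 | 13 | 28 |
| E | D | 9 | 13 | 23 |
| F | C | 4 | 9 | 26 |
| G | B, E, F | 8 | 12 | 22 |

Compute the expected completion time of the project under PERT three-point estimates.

te_A = (11 + 4·13 + 21)/6 = 84/6 = 14
te_B = (5 + 4·9 + 25)/6 = 66/6 = 11
te_C = (2 + 4·7 + 18)/6 = 48/6 = 8
te_D = (10 + 4·13 + 28)/6 = 90/6 = 15
te_E = (9 + 4·13 + 23)/6 = 84/6 = 14
te_F = (4 + 4·9 + 26)/6 = 66/6 = 11
te_G = (8 + 4·12 + 22)/6 = 78/6 = 13

Forward pass:
ES_A = 0; EF_A = 14
ES_B = 0; EF_B = 11
ES_C = max(EF_A=14, EF_B=11) = 14; EF_C = 14+8 = 22
ES_D = 22; EF_D = 22+15 = 37
ES_E = 37; EF_E = 37+14 = 51
ES_F = 22; EF_F = 22+11 = 33
ES_G = max(EF_B=11, EF_E=51, EF_F=33) = 51; EF_G = 51+13 = 64
Expected project duration μ = 64 hours. Critical path: A → C → D → E → G.

64 hours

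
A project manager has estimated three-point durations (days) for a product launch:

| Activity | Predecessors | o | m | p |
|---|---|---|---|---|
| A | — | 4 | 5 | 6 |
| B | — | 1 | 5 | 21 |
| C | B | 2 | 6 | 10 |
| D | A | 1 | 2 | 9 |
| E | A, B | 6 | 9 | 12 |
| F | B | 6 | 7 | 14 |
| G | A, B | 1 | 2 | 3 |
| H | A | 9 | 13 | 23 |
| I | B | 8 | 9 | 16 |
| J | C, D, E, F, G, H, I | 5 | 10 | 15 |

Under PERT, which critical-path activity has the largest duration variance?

te_A = (4 + 4·5 + 6)/6 = 30/6 = 5; σ²_A = ((6−4)/6)² = 0.111
te_B = (1 + 4·5 + 21)/6 = 42/6 = 7; σ²_B = ((21−1)/6)² = 11.111
te_C = (2 + 4·6 + 10)/6 = 36/6 = 6; σ²_C = ((10−2)/6)² = 1.778
te_D = (1 + 4·2 + 9)/6 = 18/6 = 3; σ²_D = ((9−1)/6)² = 1.778
te_E = (6 + 4·9 + 12)/6 = 54/6 = 9; σ²_E = ((12−6)/6)² = 1.000
te_F = (6 + 4·7 + 14)/6 = 48/6 = 8; σ²_F = ((14−6)/6)² = 1.778
te_G = (1 + 4·2 + 3)/6 = 12/6 = 2; σ²_G = ((3−1)/6)² = 0.111
te_H = (9 + 4·13 + 23)/6 = 84/6 = 14; σ²_H = ((23−9)/6)² = 5.444
te_I = (8 + 4·9 + 16)/6 = 60/6 = 10; σ²_I = ((16−8)/6)² = 1.778
te_J = (5 + 4·10 + 15)/6 = 60/6 = 10; σ²_J = ((15−5)/6)² = 2.778

Forward pass:
ES_A = 0; EF_A = 5
ES_B = 0; EF_B = 7
ES_C = 7; EF_C = 7+6 = 13
ES_D = 5; EF_D = 5+3 = 8
ES_E = max(EF_A=5, EF_B=7) = 7; EF_E = 7+9 = 16
ES_F = 7; EF_F = 7+8 = 15
ES_G = max(EF_A=5, EF_B=7) = 7; EF_G = 7+2 = 9
ES_H = 5; EF_H = 5+14 = 19
ES_I = 7; EF_I = 7+10 = 17
ES_J = max(EF_C=13, EF_D=8, EF_E=16, EF_F=15, EF_G=9, EF_H=19, EF_I=17) = 19; EF_J = 19+10 = 29
Expected project duration μ = 29 days. Critical path: A → H → J.

Variances on critical path: σ²_A=0.111, σ²_H=5.444, σ²_J=2.778.
Largest is σ²_H = 5.444.

H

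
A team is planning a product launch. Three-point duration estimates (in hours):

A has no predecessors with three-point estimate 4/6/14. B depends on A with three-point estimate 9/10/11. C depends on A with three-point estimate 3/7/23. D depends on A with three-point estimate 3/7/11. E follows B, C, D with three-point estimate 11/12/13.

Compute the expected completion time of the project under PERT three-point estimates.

29 hours

te_A = (4 + 4·6 + 14)/6 = 42/6 = 7
te_B = (9 + 4·10 + 11)/6 = 60/6 = 10
te_C = (3 + 4·7 + 23)/6 = 54/6 = 9
te_D = (3 + 4·7 + 11)/6 = 42/6 = 7
te_E = (11 + 4·12 + 13)/6 = 72/6 = 12

Forward pass:
ES_A = 0; EF_A = 7
ES_B = 7; EF_B = 7+10 = 17
ES_C = 7; EF_C = 7+9 = 16
ES_D = 7; EF_D = 7+7 = 14
ES_E = max(EF_B=17, EF_C=16, EF_D=14) = 17; EF_E = 17+12 = 29
Expected project duration μ = 29 hours. Critical path: A → B → E.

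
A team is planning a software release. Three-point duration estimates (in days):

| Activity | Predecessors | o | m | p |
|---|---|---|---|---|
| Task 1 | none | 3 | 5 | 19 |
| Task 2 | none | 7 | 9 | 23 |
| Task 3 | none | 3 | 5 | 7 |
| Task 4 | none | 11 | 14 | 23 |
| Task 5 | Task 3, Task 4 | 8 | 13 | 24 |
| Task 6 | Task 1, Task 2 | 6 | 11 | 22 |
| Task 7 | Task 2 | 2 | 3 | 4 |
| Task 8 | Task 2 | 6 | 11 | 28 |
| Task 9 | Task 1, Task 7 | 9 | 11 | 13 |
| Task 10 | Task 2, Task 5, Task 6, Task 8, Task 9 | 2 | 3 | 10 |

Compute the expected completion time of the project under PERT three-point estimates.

33 days

te_Task 1 = (3 + 4·5 + 19)/6 = 42/6 = 7
te_Task 2 = (7 + 4·9 + 23)/6 = 66/6 = 11
te_Task 3 = (3 + 4·5 + 7)/6 = 30/6 = 5
te_Task 4 = (11 + 4·14 + 23)/6 = 90/6 = 15
te_Task 5 = (8 + 4·13 + 24)/6 = 84/6 = 14
te_Task 6 = (6 + 4·11 + 22)/6 = 72/6 = 12
te_Task 7 = (2 + 4·3 + 4)/6 = 18/6 = 3
te_Task 8 = (6 + 4·11 + 28)/6 = 78/6 = 13
te_Task 9 = (9 + 4·11 + 13)/6 = 66/6 = 11
te_Task 10 = (2 + 4·3 + 10)/6 = 24/6 = 4

Forward pass:
ES_Task 1 = 0; EF_Task 1 = 7
ES_Task 2 = 0; EF_Task 2 = 11
ES_Task 3 = 0; EF_Task 3 = 5
ES_Task 4 = 0; EF_Task 4 = 15
ES_Task 5 = max(EF_Task 3=5, EF_Task 4=15) = 15; EF_Task 5 = 15+14 = 29
ES_Task 6 = max(EF_Task 1=7, EF_Task 2=11) = 11; EF_Task 6 = 11+12 = 23
ES_Task 7 = 11; EF_Task 7 = 11+3 = 14
ES_Task 8 = 11; EF_Task 8 = 11+13 = 24
ES_Task 9 = max(EF_Task 1=7, EF_Task 7=14) = 14; EF_Task 9 = 14+11 = 25
ES_Task 10 = max(EF_Task 2=11, EF_Task 5=29, EF_Task 6=23, EF_Task 8=24, EF_Task 9=25) = 29; EF_Task 10 = 29+4 = 33
Expected project duration μ = 33 days. Critical path: Task 4 → Task 5 → Task 10.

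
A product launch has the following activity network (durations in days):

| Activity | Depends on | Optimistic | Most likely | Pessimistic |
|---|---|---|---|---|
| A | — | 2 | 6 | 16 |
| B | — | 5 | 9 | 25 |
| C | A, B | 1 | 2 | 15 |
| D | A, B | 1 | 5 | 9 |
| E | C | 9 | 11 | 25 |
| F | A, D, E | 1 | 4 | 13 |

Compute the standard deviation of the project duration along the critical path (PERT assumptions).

5.26 days

te_A = (2 + 4·6 + 16)/6 = 42/6 = 7; σ²_A = ((16−2)/6)² = 5.444
te_B = (5 + 4·9 + 25)/6 = 66/6 = 11; σ²_B = ((25−5)/6)² = 11.111
te_C = (1 + 4·2 + 15)/6 = 24/6 = 4; σ²_C = ((15−1)/6)² = 5.444
te_D = (1 + 4·5 + 9)/6 = 30/6 = 5; σ²_D = ((9−1)/6)² = 1.778
te_E = (9 + 4·11 + 25)/6 = 78/6 = 13; σ²_E = ((25−9)/6)² = 7.111
te_F = (1 + 4·4 + 13)/6 = 30/6 = 5; σ²_F = ((13−1)/6)² = 4.000

Forward pass:
ES_A = 0; EF_A = 7
ES_B = 0; EF_B = 11
ES_C = max(EF_A=7, EF_B=11) = 11; EF_C = 11+4 = 15
ES_D = max(EF_A=7, EF_B=11) = 11; EF_D = 11+5 = 16
ES_E = 15; EF_E = 15+13 = 28
ES_F = max(EF_A=7, EF_D=16, EF_E=28) = 28; EF_F = 28+5 = 33
Expected project duration μ = 33 days. Critical path: B → C → E → F.

Variance along critical path = 11.111 + 5.444 + 7.111 + 4.000 = 27.667
σ = √27.667 = 5.260 days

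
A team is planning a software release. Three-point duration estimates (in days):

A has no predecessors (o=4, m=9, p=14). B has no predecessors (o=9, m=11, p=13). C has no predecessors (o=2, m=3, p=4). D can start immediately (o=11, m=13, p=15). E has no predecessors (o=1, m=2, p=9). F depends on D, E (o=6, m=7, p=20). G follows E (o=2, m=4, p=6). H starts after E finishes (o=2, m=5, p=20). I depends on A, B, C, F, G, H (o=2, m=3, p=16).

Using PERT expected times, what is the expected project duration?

27 days

te_A = (4 + 4·9 + 14)/6 = 54/6 = 9
te_B = (9 + 4·11 + 13)/6 = 66/6 = 11
te_C = (2 + 4·3 + 4)/6 = 18/6 = 3
te_D = (11 + 4·13 + 15)/6 = 78/6 = 13
te_E = (1 + 4·2 + 9)/6 = 18/6 = 3
te_F = (6 + 4·7 + 20)/6 = 54/6 = 9
te_G = (2 + 4·4 + 6)/6 = 24/6 = 4
te_H = (2 + 4·5 + 20)/6 = 42/6 = 7
te_I = (2 + 4·3 + 16)/6 = 30/6 = 5

Forward pass:
ES_A = 0; EF_A = 9
ES_B = 0; EF_B = 11
ES_C = 0; EF_C = 3
ES_D = 0; EF_D = 13
ES_E = 0; EF_E = 3
ES_F = max(EF_D=13, EF_E=3) = 13; EF_F = 13+9 = 22
ES_G = 3; EF_G = 3+4 = 7
ES_H = 3; EF_H = 3+7 = 10
ES_I = max(EF_A=9, EF_B=11, EF_C=3, EF_F=22, EF_G=7, EF_H=10) = 22; EF_I = 22+5 = 27
Expected project duration μ = 27 days. Critical path: D → F → I.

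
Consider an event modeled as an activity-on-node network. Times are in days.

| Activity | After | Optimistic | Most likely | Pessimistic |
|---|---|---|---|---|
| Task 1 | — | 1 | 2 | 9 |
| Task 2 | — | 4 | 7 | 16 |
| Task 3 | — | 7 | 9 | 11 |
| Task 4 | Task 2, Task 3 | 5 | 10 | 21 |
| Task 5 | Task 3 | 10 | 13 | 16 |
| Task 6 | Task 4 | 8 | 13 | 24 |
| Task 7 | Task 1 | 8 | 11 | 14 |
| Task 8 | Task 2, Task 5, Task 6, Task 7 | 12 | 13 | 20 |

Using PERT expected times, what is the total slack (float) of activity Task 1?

20 days

te_Task 1 = (1 + 4·2 + 9)/6 = 18/6 = 3
te_Task 2 = (4 + 4·7 + 16)/6 = 48/6 = 8
te_Task 3 = (7 + 4·9 + 11)/6 = 54/6 = 9
te_Task 4 = (5 + 4·10 + 21)/6 = 66/6 = 11
te_Task 5 = (10 + 4·13 + 16)/6 = 78/6 = 13
te_Task 6 = (8 + 4·13 + 24)/6 = 84/6 = 14
te_Task 7 = (8 + 4·11 + 14)/6 = 66/6 = 11
te_Task 8 = (12 + 4·13 + 20)/6 = 84/6 = 14

Forward pass:
ES_Task 1 = 0; EF_Task 1 = 3
ES_Task 2 = 0; EF_Task 2 = 8
ES_Task 3 = 0; EF_Task 3 = 9
ES_Task 4 = max(EF_Task 2=8, EF_Task 3=9) = 9; EF_Task 4 = 9+11 = 20
ES_Task 5 = 9; EF_Task 5 = 9+13 = 22
ES_Task 6 = 20; EF_Task 6 = 20+14 = 34
ES_Task 7 = 3; EF_Task 7 = 3+11 = 14
ES_Task 8 = max(EF_Task 2=8, EF_Task 5=22, EF_Task 6=34, EF_Task 7=14) = 34; EF_Task 8 = 34+14 = 48
Expected project duration μ = 48 days. Critical path: Task 3 → Task 4 → Task 6 → Task 8.

Backward pass:
LF_Task 8 = 48; LS_Task 8 = 48−14 = 34
LF_Task 7 = LS_Task 8 = 34; LS_Task 7 = 34−11 = 23
LF_Task 6 = LS_Task 8 = 34; LS_Task 6 = 34−14 = 20
LF_Task 5 = LS_Task 8 = 34; LS_Task 5 = 34−13 = 21
LF_Task 4 = LS_Task 6 = 20; LS_Task 4 = 20−11 = 9
LF_Task 3 = min(LS_Task 4=9, LS_Task 5=21) = 9; LS_Task 3 = 9−9 = 0
LF_Task 2 = min(LS_Task 4=9, LS_Task 8=34) = 9; LS_Task 2 = 9−8 = 1
LF_Task 1 = LS_Task 7 = 23; LS_Task 1 = 23−3 = 20
Slack_Task 1 = LS_Task 1 − ES_Task 1 = 20 − 0 = 20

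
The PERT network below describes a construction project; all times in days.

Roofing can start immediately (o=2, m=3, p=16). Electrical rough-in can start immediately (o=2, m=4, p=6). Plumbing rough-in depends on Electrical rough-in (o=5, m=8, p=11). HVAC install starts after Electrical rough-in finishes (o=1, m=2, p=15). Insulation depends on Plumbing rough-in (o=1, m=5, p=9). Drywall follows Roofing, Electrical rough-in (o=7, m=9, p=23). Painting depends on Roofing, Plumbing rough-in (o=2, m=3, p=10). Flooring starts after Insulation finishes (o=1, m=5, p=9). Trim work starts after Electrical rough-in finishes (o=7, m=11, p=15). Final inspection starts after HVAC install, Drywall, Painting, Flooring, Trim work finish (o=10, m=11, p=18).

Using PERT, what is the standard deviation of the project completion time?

2.60 days

te_Roofing = (2 + 4·3 + 16)/6 = 30/6 = 5; σ²_Roofing = ((16−2)/6)² = 5.444
te_Electrical rough-in = (2 + 4·4 + 6)/6 = 24/6 = 4; σ²_Electrical rough-in = ((6−2)/6)² = 0.444
te_Plumbing rough-in = (5 + 4·8 + 11)/6 = 48/6 = 8; σ²_Plumbing rough-in = ((11−5)/6)² = 1.000
te_HVAC install = (1 + 4·2 + 15)/6 = 24/6 = 4; σ²_HVAC install = ((15−1)/6)² = 5.444
te_Insulation = (1 + 4·5 + 9)/6 = 30/6 = 5; σ²_Insulation = ((9−1)/6)² = 1.778
te_Drywall = (7 + 4·9 + 23)/6 = 66/6 = 11; σ²_Drywall = ((23−7)/6)² = 7.111
te_Painting = (2 + 4·3 + 10)/6 = 24/6 = 4; σ²_Painting = ((10−2)/6)² = 1.778
te_Flooring = (1 + 4·5 + 9)/6 = 30/6 = 5; σ²_Flooring = ((9−1)/6)² = 1.778
te_Trim work = (7 + 4·11 + 15)/6 = 66/6 = 11; σ²_Trim work = ((15−7)/6)² = 1.778
te_Final inspection = (10 + 4·11 + 18)/6 = 72/6 = 12; σ²_Final inspection = ((18−10)/6)² = 1.778

Forward pass:
ES_Roofing = 0; EF_Roofing = 5
ES_Electrical rough-in = 0; EF_Electrical rough-in = 4
ES_Plumbing rough-in = 4; EF_Plumbing rough-in = 4+8 = 12
ES_HVAC install = 4; EF_HVAC install = 4+4 = 8
ES_Insulation = 12; EF_Insulation = 12+5 = 17
ES_Drywall = max(EF_Roofing=5, EF_Electrical rough-in=4) = 5; EF_Drywall = 5+11 = 16
ES_Painting = max(EF_Roofing=5, EF_Plumbing rough-in=12) = 12; EF_Painting = 12+4 = 16
ES_Flooring = 17; EF_Flooring = 17+5 = 22
ES_Trim work = 4; EF_Trim work = 4+11 = 15
ES_Final inspection = max(EF_HVAC install=8, EF_Drywall=16, EF_Painting=16, EF_Flooring=22, EF_Trim work=15) = 22; EF_Final inspection = 22+12 = 34
Expected project duration μ = 34 days. Critical path: Electrical rough-in → Plumbing rough-in → Insulation → Flooring → Final inspection.

Variance along critical path = 0.444 + 1.000 + 1.778 + 1.778 + 1.778 = 6.778
σ = √6.778 = 2.603 days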